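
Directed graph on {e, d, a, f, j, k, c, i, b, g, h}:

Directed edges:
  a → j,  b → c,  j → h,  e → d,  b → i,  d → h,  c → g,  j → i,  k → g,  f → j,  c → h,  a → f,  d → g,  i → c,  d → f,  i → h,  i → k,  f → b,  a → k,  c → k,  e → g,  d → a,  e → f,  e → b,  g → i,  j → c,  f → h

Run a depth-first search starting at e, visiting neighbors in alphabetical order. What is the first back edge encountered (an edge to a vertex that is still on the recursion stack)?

i→c

DFS from e (visiting neighbors in alphabetical order); mark gray on enter, black on exit:
e gray
  b gray
    c gray
      g gray
        i gray
          i→c: c is gray → back edge
First back edge: i → c.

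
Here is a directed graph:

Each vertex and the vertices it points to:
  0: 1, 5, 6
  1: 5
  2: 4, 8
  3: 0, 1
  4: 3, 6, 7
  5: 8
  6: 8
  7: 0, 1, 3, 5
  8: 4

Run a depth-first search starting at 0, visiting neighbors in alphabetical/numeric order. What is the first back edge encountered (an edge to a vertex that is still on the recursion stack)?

DFS from 0 (visiting neighbors in alphabetical/numeric order); mark gray on enter, black on exit:
0 gray
  1 gray
    5 gray
      8 gray
        4 gray
          3 gray
            3→0: 0 is gray → back edge
First back edge: 3 → 0.

3->0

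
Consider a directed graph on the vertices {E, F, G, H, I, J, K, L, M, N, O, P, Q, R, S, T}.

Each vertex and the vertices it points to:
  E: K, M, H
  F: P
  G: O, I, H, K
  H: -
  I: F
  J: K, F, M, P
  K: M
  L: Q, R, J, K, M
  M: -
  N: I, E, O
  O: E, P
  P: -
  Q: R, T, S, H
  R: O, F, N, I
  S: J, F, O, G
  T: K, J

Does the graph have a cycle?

No

DFS with white/gray/black marking, starting from S:
S gray
  J gray
    K gray
      M gray
      M black
    K black
    F gray
      P gray
      P black
    F black
    J→M: M black — skip
    J→P: P black — skip
  J black
  S→F: F black — skip
  O gray
    E gray
      E→K: K black — skip
      E→M: M black — skip
      H gray
      H black
    E black
    O→P: P black — skip
  O black
  G gray
    G→O: O black — skip
    I gray
      I→F: F black — skip
    I black
    G→H: H black — skip
    G→K: K black — skip
  G black
S black
L gray
  Q gray
    R gray
      R→O: O black — skip
      R→F: F black — skip
      N gray
        N→I: I black — skip
        N→E: E black — skip
        N→O: O black — skip
      N black
      R→I: I black — skip
    R black
    T gray
      T→K: K black — skip
      T→J: J black — skip
    T black
    Q→S: S black — skip
    Q→H: H black — skip
  Q black
  L→R: R black — skip
  L→J: J black — skip
  L→K: K black — skip
  L→M: M black — skip
L black
Every edge goes to a white or black vertex — no back edge, so the graph is acyclic.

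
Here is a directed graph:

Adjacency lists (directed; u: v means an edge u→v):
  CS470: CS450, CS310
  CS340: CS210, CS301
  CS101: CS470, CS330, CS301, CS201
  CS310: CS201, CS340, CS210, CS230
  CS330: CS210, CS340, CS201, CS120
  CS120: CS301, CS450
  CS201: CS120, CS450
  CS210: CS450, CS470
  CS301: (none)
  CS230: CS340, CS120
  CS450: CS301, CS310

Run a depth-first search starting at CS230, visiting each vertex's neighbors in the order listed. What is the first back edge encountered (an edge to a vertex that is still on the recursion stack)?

DFS from CS230 (visiting each vertex's neighbors in the order listed); mark gray on enter, black on exit:
CS230 gray
  CS340 gray
    CS210 gray
      CS450 gray
        CS301 gray
        CS301 black
        CS310 gray
          CS201 gray
            CS120 gray
              CS120→CS301: CS301 black — skip
              CS120→CS450: CS450 is gray → back edge
First back edge: CS120 → CS450.

CS120→CS450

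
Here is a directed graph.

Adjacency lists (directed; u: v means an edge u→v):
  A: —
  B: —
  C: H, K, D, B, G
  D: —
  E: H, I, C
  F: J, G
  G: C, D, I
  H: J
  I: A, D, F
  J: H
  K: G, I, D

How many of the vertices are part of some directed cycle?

A vertex is on a directed cycle iff it belongs to a strongly connected component of size ≥ 2 (or has a self-loop).
The vertices on cycles are {C, F, G, H, I, J, K} — 7 in total.

7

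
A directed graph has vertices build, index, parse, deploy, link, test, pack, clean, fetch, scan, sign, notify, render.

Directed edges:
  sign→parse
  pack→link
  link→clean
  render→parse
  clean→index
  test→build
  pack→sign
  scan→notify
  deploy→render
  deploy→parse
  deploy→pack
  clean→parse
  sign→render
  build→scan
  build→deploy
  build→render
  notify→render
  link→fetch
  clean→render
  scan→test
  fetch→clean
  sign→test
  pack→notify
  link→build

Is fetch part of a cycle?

fetch lies on a cycle iff there is a path from fetch back to itself.
Exploring from fetch, it never reaches itself; equivalently, its strongly connected component is a singleton.

No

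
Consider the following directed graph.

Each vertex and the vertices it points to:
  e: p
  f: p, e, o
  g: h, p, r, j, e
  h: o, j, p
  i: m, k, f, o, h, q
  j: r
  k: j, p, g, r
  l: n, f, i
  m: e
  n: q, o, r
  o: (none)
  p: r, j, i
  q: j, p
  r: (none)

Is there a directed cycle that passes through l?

No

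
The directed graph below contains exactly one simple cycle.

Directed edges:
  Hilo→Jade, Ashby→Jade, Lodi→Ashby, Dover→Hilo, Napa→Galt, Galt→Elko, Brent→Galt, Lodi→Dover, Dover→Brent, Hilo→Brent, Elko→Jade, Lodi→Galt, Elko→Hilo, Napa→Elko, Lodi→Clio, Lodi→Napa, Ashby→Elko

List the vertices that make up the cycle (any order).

DFS with gray/black marking from Galt:
Galt gray
  Elko gray
    Jade gray
    Jade black
    Hilo gray
      Hilo→Jade: Jade black — skip
      Brent gray
        Brent→Galt: Galt is gray → back edge
Back edge closes the cycle Galt → Elko → Hilo → Brent → Galt; its vertices are {Elko, Galt, Hilo, Brent}.

Elko, Galt, Hilo, Brent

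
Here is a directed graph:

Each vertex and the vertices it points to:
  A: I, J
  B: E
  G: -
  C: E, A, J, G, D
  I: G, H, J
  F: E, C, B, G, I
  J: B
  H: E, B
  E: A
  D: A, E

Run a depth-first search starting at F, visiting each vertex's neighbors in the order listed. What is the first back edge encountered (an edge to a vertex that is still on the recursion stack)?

H→E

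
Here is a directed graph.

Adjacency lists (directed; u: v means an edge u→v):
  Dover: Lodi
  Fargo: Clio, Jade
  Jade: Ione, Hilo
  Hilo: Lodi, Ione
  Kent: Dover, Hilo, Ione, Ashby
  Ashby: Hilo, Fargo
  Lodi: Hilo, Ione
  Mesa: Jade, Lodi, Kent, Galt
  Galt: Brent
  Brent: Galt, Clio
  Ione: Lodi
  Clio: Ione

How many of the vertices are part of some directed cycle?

5

A vertex is on a directed cycle iff it belongs to a strongly connected component of size ≥ 2 (or has a self-loop).
The vertices on cycles are {Galt, Hilo, Ione, Lodi, Brent} — 5 in total.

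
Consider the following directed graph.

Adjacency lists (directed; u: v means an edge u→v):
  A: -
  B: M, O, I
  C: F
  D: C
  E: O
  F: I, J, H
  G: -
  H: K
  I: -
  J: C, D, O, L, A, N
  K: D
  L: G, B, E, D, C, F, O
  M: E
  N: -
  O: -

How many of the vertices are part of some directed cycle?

A vertex is on a directed cycle iff it belongs to a strongly connected component of size ≥ 2 (or has a self-loop).
The vertices on cycles are {C, D, F, H, J, K, L} — 7 in total.

7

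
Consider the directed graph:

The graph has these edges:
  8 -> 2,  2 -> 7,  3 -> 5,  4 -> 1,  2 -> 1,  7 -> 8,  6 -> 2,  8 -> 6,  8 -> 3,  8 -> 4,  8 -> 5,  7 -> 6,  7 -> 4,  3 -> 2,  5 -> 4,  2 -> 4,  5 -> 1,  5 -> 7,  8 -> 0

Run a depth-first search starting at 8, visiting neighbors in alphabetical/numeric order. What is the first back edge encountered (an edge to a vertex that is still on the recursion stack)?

DFS from 8 (visiting neighbors in alphabetical/numeric order); mark gray on enter, black on exit:
8 gray
  0 gray
  0 black
  2 gray
    1 gray
    1 black
    4 gray
      4→1: 1 black — skip
    4 black
    7 gray
      7→4: 4 black — skip
      6 gray
        6→2: 2 is gray → back edge
First back edge: 6 → 2.

6→2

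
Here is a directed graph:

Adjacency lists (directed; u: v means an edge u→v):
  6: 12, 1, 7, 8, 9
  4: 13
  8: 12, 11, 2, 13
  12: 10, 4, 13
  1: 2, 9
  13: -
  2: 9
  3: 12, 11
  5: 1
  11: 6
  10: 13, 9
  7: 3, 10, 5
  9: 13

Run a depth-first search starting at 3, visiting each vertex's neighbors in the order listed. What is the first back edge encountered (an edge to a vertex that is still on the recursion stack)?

DFS from 3 (visiting each vertex's neighbors in the order listed); mark gray on enter, black on exit:
3 gray
  12 gray
    10 gray
      13 gray
      13 black
      9 gray
        9→13: 13 black — skip
      9 black
    10 black
    4 gray
      4→13: 13 black — skip
    4 black
    12→13: 13 black — skip
  12 black
  11 gray
    6 gray
      6→12: 12 black — skip
      1 gray
        2 gray
          2→9: 9 black — skip
        2 black
        1→9: 9 black — skip
      1 black
      7 gray
        7→3: 3 is gray → back edge
First back edge: 7 → 3.

7->3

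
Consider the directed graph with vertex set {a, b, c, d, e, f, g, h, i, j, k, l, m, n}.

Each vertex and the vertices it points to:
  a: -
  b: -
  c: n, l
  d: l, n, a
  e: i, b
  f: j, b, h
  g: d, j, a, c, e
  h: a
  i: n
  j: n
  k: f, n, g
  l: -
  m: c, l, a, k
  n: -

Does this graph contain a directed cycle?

No

DFS with white/gray/black marking, starting from k:
k gray
  f gray
    j gray
      n gray
      n black
    j black
    b gray
    b black
    h gray
      a gray
      a black
    h black
  f black
  k→n: n black — skip
  g gray
    d gray
      l gray
      l black
      d→n: n black — skip
      d→a: a black — skip
    d black
    g→j: j black — skip
    g→a: a black — skip
    c gray
      c→n: n black — skip
      c→l: l black — skip
    c black
    e gray
      i gray
        i→n: n black — skip
      i black
      e→b: b black — skip
    e black
  g black
k black
m gray
  m→c: c black — skip
  m→l: l black — skip
  m→a: a black — skip
  m→k: k black — skip
m black
Every edge goes to a white or black vertex — no back edge, so the graph is acyclic.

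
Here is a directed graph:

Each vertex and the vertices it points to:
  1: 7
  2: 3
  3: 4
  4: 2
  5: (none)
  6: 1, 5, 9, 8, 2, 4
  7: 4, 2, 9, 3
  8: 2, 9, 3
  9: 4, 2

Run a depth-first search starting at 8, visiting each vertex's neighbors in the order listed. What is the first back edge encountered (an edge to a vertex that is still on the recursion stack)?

4→2

DFS from 8 (visiting each vertex's neighbors in the order listed); mark gray on enter, black on exit:
8 gray
  2 gray
    3 gray
      4 gray
        4→2: 2 is gray → back edge
First back edge: 4 → 2.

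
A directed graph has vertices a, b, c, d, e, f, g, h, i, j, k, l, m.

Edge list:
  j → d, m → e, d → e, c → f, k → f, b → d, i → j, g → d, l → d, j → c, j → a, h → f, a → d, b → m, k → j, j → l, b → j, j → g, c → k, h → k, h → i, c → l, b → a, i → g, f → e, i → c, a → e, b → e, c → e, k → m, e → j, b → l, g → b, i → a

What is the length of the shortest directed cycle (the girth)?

For each vertex v, BFS finds the shortest path from v back to v.
The shortest such closed walk is c → e → j → c, length 3.

3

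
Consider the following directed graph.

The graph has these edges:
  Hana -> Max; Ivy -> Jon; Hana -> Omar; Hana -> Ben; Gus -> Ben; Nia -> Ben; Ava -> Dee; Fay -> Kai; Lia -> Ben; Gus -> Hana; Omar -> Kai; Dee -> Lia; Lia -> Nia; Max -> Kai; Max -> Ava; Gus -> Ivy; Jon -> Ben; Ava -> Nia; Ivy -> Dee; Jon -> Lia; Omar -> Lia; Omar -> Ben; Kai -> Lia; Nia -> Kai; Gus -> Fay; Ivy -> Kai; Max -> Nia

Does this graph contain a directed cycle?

Yes

DFS with white/gray/black marking, starting from Kai:
Kai gray
  Lia gray
    Nia gray
      Nia→Kai: Kai is gray → back edge
Back edge found, so a cycle exists: Kai → Lia → Nia → Kai.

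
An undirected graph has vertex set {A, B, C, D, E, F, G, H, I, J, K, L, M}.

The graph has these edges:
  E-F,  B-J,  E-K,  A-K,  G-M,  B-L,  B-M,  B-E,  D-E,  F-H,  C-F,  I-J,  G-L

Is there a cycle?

Yes

DFS, tracking each vertex's parent; an edge to a visited non-parent vertex closes a cycle.
Start from E:
visit E (parent –)
  visit F (parent E)
    F–E: parent, skip
    visit H (parent F)
      H–F: parent, skip
    visit C (parent F)
      C–F: parent, skip
  visit D (parent E)
    D–E: parent, skip
  visit K (parent E)
    K–E: parent, skip
    visit A (parent K)
      A–K: parent, skip
  visit B (parent E)
    visit M (parent B)
      visit G (parent M)
        visit L (parent G)
          L–G: parent, skip
          L–B: B visited and ≠ parent → cycle
Cycle: B – M – G – L – B.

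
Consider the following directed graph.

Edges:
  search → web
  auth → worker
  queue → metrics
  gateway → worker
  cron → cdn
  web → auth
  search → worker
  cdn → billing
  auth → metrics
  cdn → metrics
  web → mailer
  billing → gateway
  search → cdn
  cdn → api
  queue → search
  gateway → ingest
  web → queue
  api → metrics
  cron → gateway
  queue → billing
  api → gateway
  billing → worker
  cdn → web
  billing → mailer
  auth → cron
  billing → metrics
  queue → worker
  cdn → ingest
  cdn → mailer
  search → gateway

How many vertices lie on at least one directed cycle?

6

A vertex is on a directed cycle iff it belongs to a strongly connected component of size ≥ 2 (or has a self-loop).
The vertices on cycles are {cdn, web, auth, cron, queue, search} — 6 in total.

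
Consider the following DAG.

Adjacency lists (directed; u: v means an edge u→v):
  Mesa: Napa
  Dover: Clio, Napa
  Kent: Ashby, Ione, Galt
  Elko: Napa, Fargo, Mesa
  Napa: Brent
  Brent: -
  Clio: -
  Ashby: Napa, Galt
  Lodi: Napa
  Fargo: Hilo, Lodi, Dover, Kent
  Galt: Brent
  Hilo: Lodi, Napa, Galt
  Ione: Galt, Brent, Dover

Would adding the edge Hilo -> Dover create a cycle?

No

Adding Hilo→Dover creates a cycle iff Dover can already reach Hilo.
Explore from Dover: no path reaches Hilo. The graph stays acyclic.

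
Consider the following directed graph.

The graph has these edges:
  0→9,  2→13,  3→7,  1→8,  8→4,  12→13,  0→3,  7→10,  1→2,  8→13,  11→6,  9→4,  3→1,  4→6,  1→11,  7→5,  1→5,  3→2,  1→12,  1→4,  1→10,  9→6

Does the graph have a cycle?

No

DFS with white/gray/black marking, starting from 7:
7 gray
  10 gray
  10 black
  5 gray
  5 black
7 black
0 gray
  9 gray
    4 gray
      6 gray
      6 black
    4 black
    9→6: 6 black — skip
  9 black
  3 gray
    1 gray
      1→5: 5 black — skip
      2 gray
        13 gray
        13 black
      2 black
      11 gray
        11→6: 6 black — skip
      11 black
      1→4: 4 black — skip
      8 gray
        8→13: 13 black — skip
        8→4: 4 black — skip
      8 black
      1→10: 10 black — skip
      12 gray
        12→13: 13 black — skip
      12 black
    1 black
    3→2: 2 black — skip
    3→7: 7 black — skip
  3 black
0 black
Every edge goes to a white or black vertex — no back edge, so the graph is acyclic.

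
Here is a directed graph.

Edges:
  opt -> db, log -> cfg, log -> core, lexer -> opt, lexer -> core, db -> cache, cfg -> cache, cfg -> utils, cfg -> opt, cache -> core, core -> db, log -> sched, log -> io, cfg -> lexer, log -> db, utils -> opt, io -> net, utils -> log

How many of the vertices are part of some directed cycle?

A vertex is on a directed cycle iff it belongs to a strongly connected component of size ≥ 2 (or has a self-loop).
The vertices on cycles are {db, cfg, log, core, cache, utils} — 6 in total.

6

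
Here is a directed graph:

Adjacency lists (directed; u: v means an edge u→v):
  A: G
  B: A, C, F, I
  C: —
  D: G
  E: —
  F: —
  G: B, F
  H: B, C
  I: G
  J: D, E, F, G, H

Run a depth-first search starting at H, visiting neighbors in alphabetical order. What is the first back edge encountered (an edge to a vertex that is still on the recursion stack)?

DFS from H (visiting neighbors in alphabetical order); mark gray on enter, black on exit:
H gray
  B gray
    A gray
      G gray
        G→B: B is gray → back edge
First back edge: G → B.

G->B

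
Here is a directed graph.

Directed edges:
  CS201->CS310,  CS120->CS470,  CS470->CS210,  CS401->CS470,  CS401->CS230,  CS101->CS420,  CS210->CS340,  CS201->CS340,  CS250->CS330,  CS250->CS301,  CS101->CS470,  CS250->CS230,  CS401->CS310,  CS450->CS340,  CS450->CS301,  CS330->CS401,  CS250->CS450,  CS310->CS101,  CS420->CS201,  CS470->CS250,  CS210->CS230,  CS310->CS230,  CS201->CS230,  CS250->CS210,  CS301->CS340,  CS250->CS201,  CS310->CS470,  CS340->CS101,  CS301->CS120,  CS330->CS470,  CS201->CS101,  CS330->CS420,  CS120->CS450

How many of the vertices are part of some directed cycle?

A vertex is on a directed cycle iff it belongs to a strongly connected component of size ≥ 2 (or has a self-loop).
The vertices on cycles are {CS101, CS120, CS201, CS210, CS250, CS301, CS310, CS330, CS340, CS401, CS420, CS450, CS470} — 13 in total.

13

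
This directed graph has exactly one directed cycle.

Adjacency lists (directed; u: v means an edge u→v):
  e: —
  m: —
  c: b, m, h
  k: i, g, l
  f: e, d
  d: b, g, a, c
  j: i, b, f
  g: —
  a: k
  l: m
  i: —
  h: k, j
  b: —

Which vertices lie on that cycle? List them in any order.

c, d, f, h, j

DFS with gray/black marking from d:
d gray
  b gray
  b black
  g gray
  g black
  a gray
    k gray
      i gray
      i black
      k→g: g black — skip
      l gray
        m gray
        m black
      l black
    k black
  a black
  c gray
    c→b: b black — skip
    c→m: m black — skip
    h gray
      h→k: k black — skip
      j gray
        j→i: i black — skip
        j→b: b black — skip
        f gray
          e gray
          e black
          f→d: d is gray → back edge
Back edge closes the cycle d → c → h → j → f → d; its vertices are {c, d, f, h, j}.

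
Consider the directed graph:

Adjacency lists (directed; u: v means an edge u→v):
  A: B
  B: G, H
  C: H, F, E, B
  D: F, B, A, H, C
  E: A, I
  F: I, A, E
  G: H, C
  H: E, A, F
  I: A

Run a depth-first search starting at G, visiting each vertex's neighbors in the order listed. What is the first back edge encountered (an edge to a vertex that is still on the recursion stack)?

B→G

DFS from G (visiting each vertex's neighbors in the order listed); mark gray on enter, black on exit:
G gray
  H gray
    E gray
      A gray
        B gray
          B→G: G is gray → back edge
First back edge: B → G.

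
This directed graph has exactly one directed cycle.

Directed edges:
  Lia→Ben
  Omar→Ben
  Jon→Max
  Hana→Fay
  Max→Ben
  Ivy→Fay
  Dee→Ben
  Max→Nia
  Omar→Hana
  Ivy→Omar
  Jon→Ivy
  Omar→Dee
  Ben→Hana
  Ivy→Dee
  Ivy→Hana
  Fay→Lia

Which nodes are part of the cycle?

DFS with gray/black marking from Fay:
Fay gray
  Lia gray
    Ben gray
      Hana gray
        Hana→Fay: Fay is gray → back edge
Back edge closes the cycle Fay → Lia → Ben → Hana → Fay; its vertices are {Ben, Fay, Lia, Hana}.

Ben, Fay, Lia, Hana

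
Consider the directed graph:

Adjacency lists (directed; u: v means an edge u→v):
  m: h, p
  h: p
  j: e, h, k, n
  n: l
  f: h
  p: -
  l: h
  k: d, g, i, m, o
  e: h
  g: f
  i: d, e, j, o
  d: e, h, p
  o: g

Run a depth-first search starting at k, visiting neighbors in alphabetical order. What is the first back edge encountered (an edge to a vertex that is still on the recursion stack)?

DFS from k (visiting neighbors in alphabetical order); mark gray on enter, black on exit:
k gray
  d gray
    e gray
      h gray
        p gray
        p black
      h black
    e black
    d→h: h black — skip
    d→p: p black — skip
  d black
  g gray
    f gray
      f→h: h black — skip
    f black
  g black
  i gray
    i→d: d black — skip
    i→e: e black — skip
    j gray
      j→e: e black — skip
      j→h: h black — skip
      j→k: k is gray → back edge
First back edge: j → k.

j->k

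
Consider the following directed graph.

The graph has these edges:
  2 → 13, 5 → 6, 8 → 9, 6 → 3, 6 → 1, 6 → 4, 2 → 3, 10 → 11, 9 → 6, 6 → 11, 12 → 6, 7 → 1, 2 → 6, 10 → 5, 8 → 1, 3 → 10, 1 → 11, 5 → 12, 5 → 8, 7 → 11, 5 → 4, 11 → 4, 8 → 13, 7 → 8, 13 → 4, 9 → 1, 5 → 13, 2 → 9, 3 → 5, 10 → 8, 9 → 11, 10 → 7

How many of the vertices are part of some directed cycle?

8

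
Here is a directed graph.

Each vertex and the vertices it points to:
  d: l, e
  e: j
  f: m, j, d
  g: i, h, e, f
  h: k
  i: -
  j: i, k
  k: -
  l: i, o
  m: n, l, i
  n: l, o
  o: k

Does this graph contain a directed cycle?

No

DFS with white/gray/black marking, starting from h:
h gray
  k gray
  k black
h black
d gray
  l gray
    i gray
    i black
    o gray
      o→k: k black — skip
    o black
  l black
  e gray
    j gray
      j→i: i black — skip
      j→k: k black — skip
    j black
  e black
d black
f gray
  m gray
    n gray
      n→l: l black — skip
      n→o: o black — skip
    n black
    m→l: l black — skip
    m→i: i black — skip
  m black
  f→j: j black — skip
  f→d: d black — skip
f black
g gray
  g→i: i black — skip
  g→h: h black — skip
  g→e: e black — skip
  g→f: f black — skip
g black
Every edge goes to a white or black vertex — no back edge, so the graph is acyclic.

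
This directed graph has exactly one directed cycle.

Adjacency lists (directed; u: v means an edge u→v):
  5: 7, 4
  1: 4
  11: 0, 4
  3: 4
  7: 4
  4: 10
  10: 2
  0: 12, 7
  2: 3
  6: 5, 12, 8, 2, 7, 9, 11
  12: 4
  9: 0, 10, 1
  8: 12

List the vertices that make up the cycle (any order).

DFS with gray/black marking from 10:
10 gray
  2 gray
    3 gray
      4 gray
        4→10: 10 is gray → back edge
Back edge closes the cycle 10 → 2 → 3 → 4 → 10; its vertices are {2, 3, 4, 10}.

2, 3, 4, 10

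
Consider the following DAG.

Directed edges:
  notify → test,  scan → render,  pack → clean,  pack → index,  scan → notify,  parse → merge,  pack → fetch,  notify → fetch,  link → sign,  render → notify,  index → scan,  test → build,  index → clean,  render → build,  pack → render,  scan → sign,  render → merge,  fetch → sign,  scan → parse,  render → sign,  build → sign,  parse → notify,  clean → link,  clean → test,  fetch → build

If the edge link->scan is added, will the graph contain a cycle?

Adding link→scan creates a cycle iff scan can already reach link.
Explore from scan: no path reaches link. The graph stays acyclic.

No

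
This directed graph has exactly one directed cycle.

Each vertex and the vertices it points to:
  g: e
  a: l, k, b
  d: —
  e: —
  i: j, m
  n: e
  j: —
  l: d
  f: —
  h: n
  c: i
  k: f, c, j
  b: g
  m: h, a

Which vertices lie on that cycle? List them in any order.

a, c, i, k, m

DFS with gray/black marking from m:
m gray
  h gray
    n gray
      e gray
      e black
    n black
  h black
  a gray
    l gray
      d gray
      d black
    l black
    k gray
      f gray
      f black
      c gray
        i gray
          j gray
          j black
          i→m: m is gray → back edge
Back edge closes the cycle m → a → k → c → i → m; its vertices are {a, c, i, k, m}.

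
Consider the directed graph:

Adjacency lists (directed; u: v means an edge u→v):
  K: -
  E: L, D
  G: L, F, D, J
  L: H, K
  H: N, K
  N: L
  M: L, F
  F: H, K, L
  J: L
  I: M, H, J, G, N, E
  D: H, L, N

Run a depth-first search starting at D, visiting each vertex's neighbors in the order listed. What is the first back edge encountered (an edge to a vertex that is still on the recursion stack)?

DFS from D (visiting each vertex's neighbors in the order listed); mark gray on enter, black on exit:
D gray
  H gray
    N gray
      L gray
        L→H: H is gray → back edge
First back edge: L → H.

L→H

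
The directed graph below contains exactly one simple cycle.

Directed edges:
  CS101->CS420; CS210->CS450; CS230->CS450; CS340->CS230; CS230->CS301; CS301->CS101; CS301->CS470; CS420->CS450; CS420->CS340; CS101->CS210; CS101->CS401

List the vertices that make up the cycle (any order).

CS101, CS230, CS301, CS340, CS420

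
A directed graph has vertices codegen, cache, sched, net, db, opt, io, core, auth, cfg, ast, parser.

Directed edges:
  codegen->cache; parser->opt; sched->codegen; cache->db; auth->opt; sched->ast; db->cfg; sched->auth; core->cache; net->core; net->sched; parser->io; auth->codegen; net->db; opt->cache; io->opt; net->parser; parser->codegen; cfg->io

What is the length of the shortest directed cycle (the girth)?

For each vertex v, BFS finds the shortest path from v back to v.
The shortest such closed walk is db → cfg → io → opt → cache → db, length 5.

5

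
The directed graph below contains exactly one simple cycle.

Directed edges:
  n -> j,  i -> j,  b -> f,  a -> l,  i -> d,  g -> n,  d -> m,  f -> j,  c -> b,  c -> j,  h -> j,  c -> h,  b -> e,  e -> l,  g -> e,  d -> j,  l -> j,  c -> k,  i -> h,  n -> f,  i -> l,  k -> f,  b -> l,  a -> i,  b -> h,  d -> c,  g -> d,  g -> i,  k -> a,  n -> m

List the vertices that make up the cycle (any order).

a, c, d, i, k

DFS with gray/black marking from d:
d gray
  j gray
  j black
  m gray
  m black
  c gray
    k gray
      a gray
        i gray
          i→j: j black — skip
          i→d: d is gray → back edge
Back edge closes the cycle d → c → k → a → i → d; its vertices are {a, c, d, i, k}.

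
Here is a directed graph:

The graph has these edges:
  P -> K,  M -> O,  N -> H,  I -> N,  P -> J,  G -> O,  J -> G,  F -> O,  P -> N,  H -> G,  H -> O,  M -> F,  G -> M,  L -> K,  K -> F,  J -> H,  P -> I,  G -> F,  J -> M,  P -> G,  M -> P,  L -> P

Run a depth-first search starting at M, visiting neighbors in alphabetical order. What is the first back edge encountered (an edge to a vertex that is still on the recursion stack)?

G→M

DFS from M (visiting neighbors in alphabetical order); mark gray on enter, black on exit:
M gray
  F gray
    O gray
    O black
  F black
  M→O: O black — skip
  P gray
    G gray
      G→F: F black — skip
      G→M: M is gray → back edge
First back edge: G → M.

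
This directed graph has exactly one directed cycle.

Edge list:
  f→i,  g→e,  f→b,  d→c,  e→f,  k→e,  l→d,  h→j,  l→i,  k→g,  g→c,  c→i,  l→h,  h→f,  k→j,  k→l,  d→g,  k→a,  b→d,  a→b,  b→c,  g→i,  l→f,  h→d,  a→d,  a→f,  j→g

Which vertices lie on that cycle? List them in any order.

b, d, e, f, g

DFS with gray/black marking from e:
e gray
  f gray
    b gray
      c gray
        i gray
        i black
      c black
      d gray
        d→c: c black — skip
        g gray
          g→i: i black — skip
          g→e: e is gray → back edge
Back edge closes the cycle e → f → b → d → g → e; its vertices are {b, d, e, f, g}.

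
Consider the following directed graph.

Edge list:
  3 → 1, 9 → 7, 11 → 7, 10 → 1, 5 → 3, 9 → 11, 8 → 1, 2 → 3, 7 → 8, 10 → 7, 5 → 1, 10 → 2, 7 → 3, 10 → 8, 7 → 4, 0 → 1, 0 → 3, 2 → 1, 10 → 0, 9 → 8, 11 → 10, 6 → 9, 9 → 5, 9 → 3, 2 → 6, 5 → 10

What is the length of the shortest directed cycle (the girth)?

5

For each vertex v, BFS finds the shortest path from v back to v.
The shortest such closed walk is 9 → 5 → 10 → 2 → 6 → 9, length 5.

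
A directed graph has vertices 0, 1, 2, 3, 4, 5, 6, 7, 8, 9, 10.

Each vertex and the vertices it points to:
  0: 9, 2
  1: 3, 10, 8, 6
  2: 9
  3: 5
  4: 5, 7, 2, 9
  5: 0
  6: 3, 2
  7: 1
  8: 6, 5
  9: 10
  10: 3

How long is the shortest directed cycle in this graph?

5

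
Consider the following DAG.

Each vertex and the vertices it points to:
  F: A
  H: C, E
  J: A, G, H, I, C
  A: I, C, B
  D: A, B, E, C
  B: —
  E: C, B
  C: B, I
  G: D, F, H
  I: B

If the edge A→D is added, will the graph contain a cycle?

Adding A→D creates a cycle iff D can already reach A.
Path from D: D → A.
So D → … → A → D is a cycle.

Yes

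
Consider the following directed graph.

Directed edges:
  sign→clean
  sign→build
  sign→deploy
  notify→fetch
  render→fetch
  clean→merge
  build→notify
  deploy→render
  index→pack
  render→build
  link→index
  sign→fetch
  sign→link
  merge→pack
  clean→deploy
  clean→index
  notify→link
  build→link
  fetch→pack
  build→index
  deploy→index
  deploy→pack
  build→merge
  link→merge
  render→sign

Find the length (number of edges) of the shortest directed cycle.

3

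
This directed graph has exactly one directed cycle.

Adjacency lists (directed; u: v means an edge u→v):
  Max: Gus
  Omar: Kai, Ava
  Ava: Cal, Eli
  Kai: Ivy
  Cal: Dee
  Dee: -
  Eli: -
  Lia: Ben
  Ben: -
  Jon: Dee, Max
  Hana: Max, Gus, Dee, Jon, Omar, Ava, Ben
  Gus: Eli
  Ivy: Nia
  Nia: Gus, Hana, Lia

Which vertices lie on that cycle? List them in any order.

DFS with gray/black marking from Nia:
Nia gray
  Gus gray
    Eli gray
    Eli black
  Gus black
  Hana gray
    Max gray
      Max→Gus: Gus black — skip
    Max black
    Hana→Gus: Gus black — skip
    Dee gray
    Dee black
    Jon gray
      Jon→Dee: Dee black — skip
      Jon→Max: Max black — skip
    Jon black
    Omar gray
      Kai gray
        Ivy gray
          Ivy→Nia: Nia is gray → back edge
Back edge closes the cycle Nia → Hana → Omar → Kai → Ivy → Nia; its vertices are {Ivy, Kai, Nia, Hana, Omar}.

Ivy, Kai, Nia, Hana, Omar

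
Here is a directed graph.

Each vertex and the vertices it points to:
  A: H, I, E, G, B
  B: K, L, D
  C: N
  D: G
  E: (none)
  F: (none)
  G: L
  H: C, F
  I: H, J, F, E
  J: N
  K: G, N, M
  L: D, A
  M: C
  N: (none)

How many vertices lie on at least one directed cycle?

6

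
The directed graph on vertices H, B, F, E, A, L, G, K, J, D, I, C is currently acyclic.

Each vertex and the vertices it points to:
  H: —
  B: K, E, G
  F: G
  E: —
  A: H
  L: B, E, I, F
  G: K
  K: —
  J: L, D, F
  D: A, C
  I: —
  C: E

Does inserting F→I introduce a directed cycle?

No

Adding F→I creates a cycle iff I can already reach F.
Explore from I: no path reaches F. The graph stays acyclic.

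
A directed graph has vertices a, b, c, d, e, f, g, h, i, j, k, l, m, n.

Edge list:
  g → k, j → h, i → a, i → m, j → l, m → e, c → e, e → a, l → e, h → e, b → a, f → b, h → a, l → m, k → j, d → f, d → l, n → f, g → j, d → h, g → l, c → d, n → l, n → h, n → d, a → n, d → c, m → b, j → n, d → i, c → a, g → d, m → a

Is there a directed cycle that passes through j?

No

j lies on a cycle iff there is a path from j back to itself.
Exploring from j, it never reaches itself; equivalently, its strongly connected component is a singleton.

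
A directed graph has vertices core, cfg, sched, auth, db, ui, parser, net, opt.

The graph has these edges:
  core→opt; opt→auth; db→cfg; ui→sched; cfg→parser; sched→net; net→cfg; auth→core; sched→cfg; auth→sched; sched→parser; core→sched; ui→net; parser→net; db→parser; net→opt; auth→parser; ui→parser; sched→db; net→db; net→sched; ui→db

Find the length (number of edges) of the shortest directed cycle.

For each vertex v, BFS finds the shortest path from v back to v.
The shortest such closed walk is net → sched → net, length 2.

2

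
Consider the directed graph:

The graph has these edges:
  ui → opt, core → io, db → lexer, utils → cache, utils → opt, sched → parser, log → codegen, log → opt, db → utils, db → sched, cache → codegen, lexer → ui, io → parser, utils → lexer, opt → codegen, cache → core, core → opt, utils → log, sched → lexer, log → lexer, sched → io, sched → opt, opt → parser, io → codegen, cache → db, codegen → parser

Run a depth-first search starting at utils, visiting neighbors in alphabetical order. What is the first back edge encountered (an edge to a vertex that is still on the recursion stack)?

db->utils

DFS from utils (visiting neighbors in alphabetical order); mark gray on enter, black on exit:
utils gray
  cache gray
    codegen gray
      parser gray
      parser black
    codegen black
    core gray
      io gray
        io→codegen: codegen black — skip
        io→parser: parser black — skip
      io black
      opt gray
        opt→codegen: codegen black — skip
        opt→parser: parser black — skip
      opt black
    core black
    db gray
      lexer gray
        ui gray
          ui→opt: opt black — skip
        ui black
      lexer black
      sched gray
        sched→io: io black — skip
        sched→lexer: lexer black — skip
        sched→opt: opt black — skip
        sched→parser: parser black — skip
      sched black
      db→utils: utils is gray → back edge
First back edge: db → utils.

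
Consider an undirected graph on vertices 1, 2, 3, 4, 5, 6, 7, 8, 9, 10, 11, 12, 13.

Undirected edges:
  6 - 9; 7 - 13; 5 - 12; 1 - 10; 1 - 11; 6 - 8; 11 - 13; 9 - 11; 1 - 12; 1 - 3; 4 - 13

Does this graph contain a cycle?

No

DFS, tracking each vertex's parent; an edge to a visited non-parent vertex closes a cycle.
Start from 7:
visit 7 (parent –)
  visit 13 (parent 7)
    13–7: parent, skip
    visit 4 (parent 13)
      4–13: parent, skip
    visit 11 (parent 13)
      visit 1 (parent 11)
        visit 10 (parent 1)
          10–1: parent, skip
        visit 3 (parent 1)
          3–1: parent, skip
        visit 12 (parent 1)
          visit 5 (parent 12)
            5–12: parent, skip
          12–1: parent, skip
        1–11: parent, skip
      11–13: parent, skip
      visit 9 (parent 11)
        visit 6 (parent 9)
          6–9: parent, skip
          visit 8 (parent 6)
            8–6: parent, skip
        9–11: parent, skip
visit 2 (parent –)
No non-parent visited neighbor found — the graph is a forest.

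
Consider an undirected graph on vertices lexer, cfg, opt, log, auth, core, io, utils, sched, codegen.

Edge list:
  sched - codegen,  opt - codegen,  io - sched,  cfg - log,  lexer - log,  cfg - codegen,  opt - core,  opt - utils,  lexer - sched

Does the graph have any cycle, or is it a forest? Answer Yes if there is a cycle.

Yes

DFS, tracking each vertex's parent; an edge to a visited non-parent vertex closes a cycle.
Start from codegen:
visit codegen (parent –)
  visit sched (parent codegen)
    sched–codegen: parent, skip
    visit lexer (parent sched)
      lexer–sched: parent, skip
      visit log (parent lexer)
        log–lexer: parent, skip
        visit cfg (parent log)
          cfg–log: parent, skip
          cfg–codegen: codegen visited and ≠ parent → cycle
Cycle: codegen – sched – lexer – log – cfg – codegen.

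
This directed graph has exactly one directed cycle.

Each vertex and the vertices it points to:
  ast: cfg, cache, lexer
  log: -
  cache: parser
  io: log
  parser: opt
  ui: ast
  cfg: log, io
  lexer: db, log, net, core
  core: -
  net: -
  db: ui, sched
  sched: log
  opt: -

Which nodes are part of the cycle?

db, ui, ast, lexer

DFS with gray/black marking from ast:
ast gray
  cfg gray
    log gray
    log black
    io gray
      io→log: log black — skip
    io black
  cfg black
  cache gray
    parser gray
      opt gray
      opt black
    parser black
  cache black
  lexer gray
    db gray
      ui gray
        ui→ast: ast is gray → back edge
Back edge closes the cycle ast → lexer → db → ui → ast; its vertices are {db, ui, ast, lexer}.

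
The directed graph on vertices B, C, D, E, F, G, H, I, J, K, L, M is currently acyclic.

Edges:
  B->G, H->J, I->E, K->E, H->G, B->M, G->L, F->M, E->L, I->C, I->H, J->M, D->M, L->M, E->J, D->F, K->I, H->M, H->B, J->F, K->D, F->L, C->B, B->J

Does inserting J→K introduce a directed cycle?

Yes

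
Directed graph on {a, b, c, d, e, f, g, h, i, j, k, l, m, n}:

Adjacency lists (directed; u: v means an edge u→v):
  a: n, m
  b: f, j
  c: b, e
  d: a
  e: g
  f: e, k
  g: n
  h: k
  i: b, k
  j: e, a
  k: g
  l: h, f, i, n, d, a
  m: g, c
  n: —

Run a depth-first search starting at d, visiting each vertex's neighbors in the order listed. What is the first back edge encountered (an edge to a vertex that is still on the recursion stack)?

j→a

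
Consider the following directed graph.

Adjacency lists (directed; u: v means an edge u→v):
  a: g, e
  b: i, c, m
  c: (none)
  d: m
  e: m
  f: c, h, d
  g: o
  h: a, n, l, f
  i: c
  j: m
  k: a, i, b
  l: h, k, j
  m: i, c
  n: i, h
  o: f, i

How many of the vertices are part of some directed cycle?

A vertex is on a directed cycle iff it belongs to a strongly connected component of size ≥ 2 (or has a self-loop).
The vertices on cycles are {a, f, g, h, k, l, n, o} — 8 in total.

8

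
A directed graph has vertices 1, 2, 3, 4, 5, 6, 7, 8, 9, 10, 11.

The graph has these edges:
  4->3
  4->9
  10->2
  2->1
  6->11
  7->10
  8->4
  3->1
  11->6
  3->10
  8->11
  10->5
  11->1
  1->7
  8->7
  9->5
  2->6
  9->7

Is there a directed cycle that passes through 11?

11 is on a cycle iff 11 can reach itself via ≥1 edge.
11 → 6 → 11 — yes.

Yes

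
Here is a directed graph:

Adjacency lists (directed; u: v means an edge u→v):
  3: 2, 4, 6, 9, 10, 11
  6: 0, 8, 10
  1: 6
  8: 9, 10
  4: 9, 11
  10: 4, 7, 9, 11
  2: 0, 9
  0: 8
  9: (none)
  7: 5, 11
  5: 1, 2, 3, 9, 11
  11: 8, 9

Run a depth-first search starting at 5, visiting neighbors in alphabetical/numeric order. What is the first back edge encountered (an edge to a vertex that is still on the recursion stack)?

11→8

DFS from 5 (visiting neighbors in alphabetical/numeric order); mark gray on enter, black on exit:
5 gray
  1 gray
    6 gray
      0 gray
        8 gray
          9 gray
          9 black
          10 gray
            4 gray
              4→9: 9 black — skip
              11 gray
                11→8: 8 is gray → back edge
First back edge: 11 → 8.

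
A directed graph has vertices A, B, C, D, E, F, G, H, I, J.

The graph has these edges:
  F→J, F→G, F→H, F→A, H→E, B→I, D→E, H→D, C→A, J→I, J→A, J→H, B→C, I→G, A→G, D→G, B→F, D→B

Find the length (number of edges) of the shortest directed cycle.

4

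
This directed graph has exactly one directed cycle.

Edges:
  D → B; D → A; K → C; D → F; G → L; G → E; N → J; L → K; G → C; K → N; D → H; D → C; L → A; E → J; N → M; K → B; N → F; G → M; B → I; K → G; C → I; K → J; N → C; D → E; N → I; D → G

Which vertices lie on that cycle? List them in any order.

G, K, L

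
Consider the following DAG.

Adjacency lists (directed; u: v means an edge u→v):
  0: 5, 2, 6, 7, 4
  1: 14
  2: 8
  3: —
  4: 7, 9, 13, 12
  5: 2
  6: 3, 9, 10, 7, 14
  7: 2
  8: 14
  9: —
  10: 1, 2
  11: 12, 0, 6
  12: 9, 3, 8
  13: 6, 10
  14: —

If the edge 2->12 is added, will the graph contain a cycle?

No

Adding 2→12 creates a cycle iff 12 can already reach 2.
Explore from 12: no path reaches 2. The graph stays acyclic.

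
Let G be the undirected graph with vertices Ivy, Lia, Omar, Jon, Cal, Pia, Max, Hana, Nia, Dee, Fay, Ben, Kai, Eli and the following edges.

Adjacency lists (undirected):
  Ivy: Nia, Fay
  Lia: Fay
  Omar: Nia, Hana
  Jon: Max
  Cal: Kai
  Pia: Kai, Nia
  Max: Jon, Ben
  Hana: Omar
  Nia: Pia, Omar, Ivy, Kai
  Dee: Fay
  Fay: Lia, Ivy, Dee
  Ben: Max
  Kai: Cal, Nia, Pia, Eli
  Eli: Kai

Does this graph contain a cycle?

Yes

DFS, tracking each vertex's parent; an edge to a visited non-parent vertex closes a cycle.
Start from Nia:
visit Nia (parent –)
  visit Pia (parent Nia)
    visit Kai (parent Pia)
      visit Cal (parent Kai)
        Cal–Kai: parent, skip
      Kai–Nia: Nia visited and ≠ parent → cycle
Cycle: Nia – Pia – Kai – Nia.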